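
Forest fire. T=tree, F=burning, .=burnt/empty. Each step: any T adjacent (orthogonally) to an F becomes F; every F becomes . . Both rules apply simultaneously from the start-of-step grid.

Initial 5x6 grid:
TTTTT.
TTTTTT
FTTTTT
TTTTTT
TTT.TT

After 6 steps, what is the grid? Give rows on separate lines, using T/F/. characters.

Step 1: 3 trees catch fire, 1 burn out
  TTTTT.
  FTTTTT
  .FTTTT
  FTTTTT
  TTT.TT
Step 2: 5 trees catch fire, 3 burn out
  FTTTT.
  .FTTTT
  ..FTTT
  .FTTTT
  FTT.TT
Step 3: 5 trees catch fire, 5 burn out
  .FTTT.
  ..FTTT
  ...FTT
  ..FTTT
  .FT.TT
Step 4: 5 trees catch fire, 5 burn out
  ..FTT.
  ...FTT
  ....FT
  ...FTT
  ..F.TT
Step 5: 4 trees catch fire, 5 burn out
  ...FT.
  ....FT
  .....F
  ....FT
  ....TT
Step 6: 4 trees catch fire, 4 burn out
  ....F.
  .....F
  ......
  .....F
  ....FT

....F.
.....F
......
.....F
....FT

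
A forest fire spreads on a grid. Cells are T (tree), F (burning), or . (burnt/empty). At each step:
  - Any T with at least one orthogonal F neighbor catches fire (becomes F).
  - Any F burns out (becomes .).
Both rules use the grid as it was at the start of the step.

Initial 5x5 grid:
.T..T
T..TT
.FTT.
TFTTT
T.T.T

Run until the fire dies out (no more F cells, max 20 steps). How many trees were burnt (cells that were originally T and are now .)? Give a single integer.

Step 1: +3 fires, +2 burnt (F count now 3)
Step 2: +4 fires, +3 burnt (F count now 4)
Step 3: +2 fires, +4 burnt (F count now 2)
Step 4: +2 fires, +2 burnt (F count now 2)
Step 5: +1 fires, +2 burnt (F count now 1)
Step 6: +0 fires, +1 burnt (F count now 0)
Fire out after step 6
Initially T: 14, now '.': 23
Total burnt (originally-T cells now '.'): 12

Answer: 12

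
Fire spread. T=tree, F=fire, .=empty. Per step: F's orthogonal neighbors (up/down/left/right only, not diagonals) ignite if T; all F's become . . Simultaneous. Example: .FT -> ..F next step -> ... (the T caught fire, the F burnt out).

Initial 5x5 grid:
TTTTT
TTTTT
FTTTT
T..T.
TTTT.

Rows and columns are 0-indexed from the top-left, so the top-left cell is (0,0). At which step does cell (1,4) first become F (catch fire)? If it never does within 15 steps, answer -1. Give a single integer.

Step 1: cell (1,4)='T' (+3 fires, +1 burnt)
Step 2: cell (1,4)='T' (+4 fires, +3 burnt)
Step 3: cell (1,4)='T' (+4 fires, +4 burnt)
Step 4: cell (1,4)='T' (+5 fires, +4 burnt)
Step 5: cell (1,4)='F' (+3 fires, +5 burnt)
  -> target ignites at step 5
Step 6: cell (1,4)='.' (+1 fires, +3 burnt)
Step 7: cell (1,4)='.' (+0 fires, +1 burnt)
  fire out at step 7

5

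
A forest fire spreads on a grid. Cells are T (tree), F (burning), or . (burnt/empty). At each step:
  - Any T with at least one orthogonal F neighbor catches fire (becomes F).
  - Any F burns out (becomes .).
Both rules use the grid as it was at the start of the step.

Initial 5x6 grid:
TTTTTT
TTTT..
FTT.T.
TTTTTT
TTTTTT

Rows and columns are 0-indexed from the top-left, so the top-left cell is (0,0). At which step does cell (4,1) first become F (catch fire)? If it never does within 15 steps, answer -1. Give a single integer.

Step 1: cell (4,1)='T' (+3 fires, +1 burnt)
Step 2: cell (4,1)='T' (+5 fires, +3 burnt)
Step 3: cell (4,1)='F' (+4 fires, +5 burnt)
  -> target ignites at step 3
Step 4: cell (4,1)='.' (+4 fires, +4 burnt)
Step 5: cell (4,1)='.' (+3 fires, +4 burnt)
Step 6: cell (4,1)='.' (+4 fires, +3 burnt)
Step 7: cell (4,1)='.' (+2 fires, +4 burnt)
Step 8: cell (4,1)='.' (+0 fires, +2 burnt)
  fire out at step 8

3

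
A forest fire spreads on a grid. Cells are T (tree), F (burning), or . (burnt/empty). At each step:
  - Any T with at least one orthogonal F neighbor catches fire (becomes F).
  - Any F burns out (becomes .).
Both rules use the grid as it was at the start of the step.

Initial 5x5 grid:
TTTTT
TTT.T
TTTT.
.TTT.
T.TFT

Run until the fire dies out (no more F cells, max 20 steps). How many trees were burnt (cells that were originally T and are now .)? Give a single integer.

Step 1: +3 fires, +1 burnt (F count now 3)
Step 2: +2 fires, +3 burnt (F count now 2)
Step 3: +2 fires, +2 burnt (F count now 2)
Step 4: +2 fires, +2 burnt (F count now 2)
Step 5: +3 fires, +2 burnt (F count now 3)
Step 6: +3 fires, +3 burnt (F count now 3)
Step 7: +2 fires, +3 burnt (F count now 2)
Step 8: +1 fires, +2 burnt (F count now 1)
Step 9: +0 fires, +1 burnt (F count now 0)
Fire out after step 9
Initially T: 19, now '.': 24
Total burnt (originally-T cells now '.'): 18

Answer: 18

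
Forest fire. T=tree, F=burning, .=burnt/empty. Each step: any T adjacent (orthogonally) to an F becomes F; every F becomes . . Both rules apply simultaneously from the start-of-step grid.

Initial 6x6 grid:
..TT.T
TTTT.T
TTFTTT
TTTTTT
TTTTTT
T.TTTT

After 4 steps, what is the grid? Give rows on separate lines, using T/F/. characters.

Step 1: 4 trees catch fire, 1 burn out
  ..TT.T
  TTFT.T
  TF.FTT
  TTFTTT
  TTTTTT
  T.TTTT
Step 2: 8 trees catch fire, 4 burn out
  ..FT.T
  TF.F.T
  F...FT
  TF.FTT
  TTFTTT
  T.TTTT
Step 3: 8 trees catch fire, 8 burn out
  ...F.T
  F....T
  .....F
  F...FT
  TF.FTT
  T.FTTT
Step 4: 5 trees catch fire, 8 burn out
  .....T
  .....F
  ......
  .....F
  F...FT
  T..FTT

.....T
.....F
......
.....F
F...FT
T..FTT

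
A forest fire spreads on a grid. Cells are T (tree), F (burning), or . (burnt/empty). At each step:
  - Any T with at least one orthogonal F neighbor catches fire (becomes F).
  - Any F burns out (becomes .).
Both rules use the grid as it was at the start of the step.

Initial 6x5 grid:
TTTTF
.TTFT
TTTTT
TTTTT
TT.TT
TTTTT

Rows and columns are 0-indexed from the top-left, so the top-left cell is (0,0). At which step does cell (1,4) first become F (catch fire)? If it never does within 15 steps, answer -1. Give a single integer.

Step 1: cell (1,4)='F' (+4 fires, +2 burnt)
  -> target ignites at step 1
Step 2: cell (1,4)='.' (+5 fires, +4 burnt)
Step 3: cell (1,4)='.' (+5 fires, +5 burnt)
Step 4: cell (1,4)='.' (+5 fires, +5 burnt)
Step 5: cell (1,4)='.' (+4 fires, +5 burnt)
Step 6: cell (1,4)='.' (+2 fires, +4 burnt)
Step 7: cell (1,4)='.' (+1 fires, +2 burnt)
Step 8: cell (1,4)='.' (+0 fires, +1 burnt)
  fire out at step 8

1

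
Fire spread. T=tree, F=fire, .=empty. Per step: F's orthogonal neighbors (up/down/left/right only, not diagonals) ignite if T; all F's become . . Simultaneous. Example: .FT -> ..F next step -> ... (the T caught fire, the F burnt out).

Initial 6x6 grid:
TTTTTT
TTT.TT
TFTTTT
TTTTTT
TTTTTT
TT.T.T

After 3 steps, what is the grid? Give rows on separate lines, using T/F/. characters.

Step 1: 4 trees catch fire, 1 burn out
  TTTTTT
  TFT.TT
  F.FTTT
  TFTTTT
  TTTTTT
  TT.T.T
Step 2: 7 trees catch fire, 4 burn out
  TFTTTT
  F.F.TT
  ...FTT
  F.FTTT
  TFTTTT
  TT.T.T
Step 3: 7 trees catch fire, 7 burn out
  F.FTTT
  ....TT
  ....FT
  ...FTT
  F.FTTT
  TF.T.T

F.FTTT
....TT
....FT
...FTT
F.FTTT
TF.T.T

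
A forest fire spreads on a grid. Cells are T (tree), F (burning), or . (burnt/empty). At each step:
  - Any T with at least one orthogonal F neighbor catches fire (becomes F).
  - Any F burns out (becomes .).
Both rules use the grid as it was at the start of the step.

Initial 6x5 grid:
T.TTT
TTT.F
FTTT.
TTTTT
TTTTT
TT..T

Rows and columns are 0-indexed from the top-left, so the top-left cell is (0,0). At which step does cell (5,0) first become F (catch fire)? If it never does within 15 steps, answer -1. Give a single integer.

Step 1: cell (5,0)='T' (+4 fires, +2 burnt)
Step 2: cell (5,0)='T' (+6 fires, +4 burnt)
Step 3: cell (5,0)='F' (+6 fires, +6 burnt)
  -> target ignites at step 3
Step 4: cell (5,0)='.' (+3 fires, +6 burnt)
Step 5: cell (5,0)='.' (+2 fires, +3 burnt)
Step 6: cell (5,0)='.' (+1 fires, +2 burnt)
Step 7: cell (5,0)='.' (+1 fires, +1 burnt)
Step 8: cell (5,0)='.' (+0 fires, +1 burnt)
  fire out at step 8

3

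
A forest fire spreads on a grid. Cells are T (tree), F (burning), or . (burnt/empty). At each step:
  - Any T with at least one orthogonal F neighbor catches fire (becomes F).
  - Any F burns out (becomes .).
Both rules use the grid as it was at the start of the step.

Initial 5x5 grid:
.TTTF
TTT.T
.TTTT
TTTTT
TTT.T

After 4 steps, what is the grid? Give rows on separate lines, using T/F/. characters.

Step 1: 2 trees catch fire, 1 burn out
  .TTF.
  TTT.F
  .TTTT
  TTTTT
  TTT.T
Step 2: 2 trees catch fire, 2 burn out
  .TF..
  TTT..
  .TTTF
  TTTTT
  TTT.T
Step 3: 4 trees catch fire, 2 burn out
  .F...
  TTF..
  .TTF.
  TTTTF
  TTT.T
Step 4: 4 trees catch fire, 4 burn out
  .....
  TF...
  .TF..
  TTTF.
  TTT.F

.....
TF...
.TF..
TTTF.
TTT.F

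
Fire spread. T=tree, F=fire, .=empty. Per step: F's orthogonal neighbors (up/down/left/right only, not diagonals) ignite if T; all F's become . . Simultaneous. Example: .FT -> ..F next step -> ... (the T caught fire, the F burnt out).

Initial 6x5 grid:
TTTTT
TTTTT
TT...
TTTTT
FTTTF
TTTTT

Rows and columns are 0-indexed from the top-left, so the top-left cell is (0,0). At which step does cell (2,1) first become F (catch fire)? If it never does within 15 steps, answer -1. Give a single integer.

Step 1: cell (2,1)='T' (+6 fires, +2 burnt)
Step 2: cell (2,1)='T' (+6 fires, +6 burnt)
Step 3: cell (2,1)='F' (+4 fires, +6 burnt)
  -> target ignites at step 3
Step 4: cell (2,1)='.' (+2 fires, +4 burnt)
Step 5: cell (2,1)='.' (+2 fires, +2 burnt)
Step 6: cell (2,1)='.' (+2 fires, +2 burnt)
Step 7: cell (2,1)='.' (+2 fires, +2 burnt)
Step 8: cell (2,1)='.' (+1 fires, +2 burnt)
Step 9: cell (2,1)='.' (+0 fires, +1 burnt)
  fire out at step 9

3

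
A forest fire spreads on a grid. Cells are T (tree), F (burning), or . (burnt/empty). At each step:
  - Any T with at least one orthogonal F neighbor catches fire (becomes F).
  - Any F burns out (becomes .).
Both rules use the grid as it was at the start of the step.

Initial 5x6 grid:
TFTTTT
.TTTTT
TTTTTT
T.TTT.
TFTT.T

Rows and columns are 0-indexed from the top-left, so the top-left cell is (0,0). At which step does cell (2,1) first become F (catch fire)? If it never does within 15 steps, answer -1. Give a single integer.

Step 1: cell (2,1)='T' (+5 fires, +2 burnt)
Step 2: cell (2,1)='F' (+6 fires, +5 burnt)
  -> target ignites at step 2
Step 3: cell (2,1)='.' (+5 fires, +6 burnt)
Step 4: cell (2,1)='.' (+4 fires, +5 burnt)
Step 5: cell (2,1)='.' (+2 fires, +4 burnt)
Step 6: cell (2,1)='.' (+1 fires, +2 burnt)
Step 7: cell (2,1)='.' (+0 fires, +1 burnt)
  fire out at step 7

2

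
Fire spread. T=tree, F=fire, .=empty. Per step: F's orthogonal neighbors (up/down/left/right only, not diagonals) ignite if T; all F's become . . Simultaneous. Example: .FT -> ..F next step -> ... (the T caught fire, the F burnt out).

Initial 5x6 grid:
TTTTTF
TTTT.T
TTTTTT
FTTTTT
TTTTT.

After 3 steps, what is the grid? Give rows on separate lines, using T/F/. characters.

Step 1: 5 trees catch fire, 2 burn out
  TTTTF.
  TTTT.F
  FTTTTT
  .FTTTT
  FTTTT.
Step 2: 6 trees catch fire, 5 burn out
  TTTF..
  FTTT..
  .FTTTF
  ..FTTT
  .FTTT.
Step 3: 9 trees catch fire, 6 burn out
  FTF...
  .FTF..
  ..FTF.
  ...FTF
  ..FTT.

FTF...
.FTF..
..FTF.
...FTF
..FTT.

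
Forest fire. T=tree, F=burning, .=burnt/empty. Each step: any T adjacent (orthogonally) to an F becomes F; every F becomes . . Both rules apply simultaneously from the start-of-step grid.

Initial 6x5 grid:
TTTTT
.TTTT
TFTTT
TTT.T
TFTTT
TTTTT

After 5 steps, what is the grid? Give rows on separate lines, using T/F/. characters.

Step 1: 7 trees catch fire, 2 burn out
  TTTTT
  .FTTT
  F.FTT
  TFT.T
  F.FTT
  TFTTT
Step 2: 8 trees catch fire, 7 burn out
  TFTTT
  ..FTT
  ...FT
  F.F.T
  ...FT
  F.FTT
Step 3: 6 trees catch fire, 8 burn out
  F.FTT
  ...FT
  ....F
  ....T
  ....F
  ...FT
Step 4: 4 trees catch fire, 6 burn out
  ...FT
  ....F
  .....
  ....F
  .....
  ....F
Step 5: 1 trees catch fire, 4 burn out
  ....F
  .....
  .....
  .....
  .....
  .....

....F
.....
.....
.....
.....
.....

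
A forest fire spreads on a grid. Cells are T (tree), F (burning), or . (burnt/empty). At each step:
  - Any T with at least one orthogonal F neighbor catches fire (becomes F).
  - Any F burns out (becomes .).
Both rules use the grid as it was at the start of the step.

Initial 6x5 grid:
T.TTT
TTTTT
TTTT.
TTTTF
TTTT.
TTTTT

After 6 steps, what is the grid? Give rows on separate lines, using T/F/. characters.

Step 1: 1 trees catch fire, 1 burn out
  T.TTT
  TTTTT
  TTTT.
  TTTF.
  TTTT.
  TTTTT
Step 2: 3 trees catch fire, 1 burn out
  T.TTT
  TTTTT
  TTTF.
  TTF..
  TTTF.
  TTTTT
Step 3: 5 trees catch fire, 3 burn out
  T.TTT
  TTTFT
  TTF..
  TF...
  TTF..
  TTTFT
Step 4: 8 trees catch fire, 5 burn out
  T.TFT
  TTF.F
  TF...
  F....
  TF...
  TTF.F
Step 5: 6 trees catch fire, 8 burn out
  T.F.F
  TF...
  F....
  .....
  F....
  TF...
Step 6: 2 trees catch fire, 6 burn out
  T....
  F....
  .....
  .....
  .....
  F....

T....
F....
.....
.....
.....
F....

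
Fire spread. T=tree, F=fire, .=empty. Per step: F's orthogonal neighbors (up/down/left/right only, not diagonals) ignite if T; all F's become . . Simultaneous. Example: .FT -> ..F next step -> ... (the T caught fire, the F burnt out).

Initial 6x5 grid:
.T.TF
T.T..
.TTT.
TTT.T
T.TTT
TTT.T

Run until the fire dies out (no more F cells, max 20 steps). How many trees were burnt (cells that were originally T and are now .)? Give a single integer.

Answer: 1

Derivation:
Step 1: +1 fires, +1 burnt (F count now 1)
Step 2: +0 fires, +1 burnt (F count now 0)
Fire out after step 2
Initially T: 19, now '.': 12
Total burnt (originally-T cells now '.'): 1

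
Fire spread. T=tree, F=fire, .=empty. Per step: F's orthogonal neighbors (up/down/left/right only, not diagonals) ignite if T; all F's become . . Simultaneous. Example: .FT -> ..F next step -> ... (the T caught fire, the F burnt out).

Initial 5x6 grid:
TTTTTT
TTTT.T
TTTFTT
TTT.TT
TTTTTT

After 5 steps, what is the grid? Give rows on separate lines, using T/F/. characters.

Step 1: 3 trees catch fire, 1 burn out
  TTTTTT
  TTTF.T
  TTF.FT
  TTT.TT
  TTTTTT
Step 2: 6 trees catch fire, 3 burn out
  TTTFTT
  TTF..T
  TF...F
  TTF.FT
  TTTTTT
Step 3: 9 trees catch fire, 6 burn out
  TTF.FT
  TF...F
  F.....
  TF...F
  TTFTFT
Step 4: 7 trees catch fire, 9 burn out
  TF...F
  F.....
  ......
  F.....
  TF.F.F
Step 5: 2 trees catch fire, 7 burn out
  F.....
  ......
  ......
  ......
  F.....

F.....
......
......
......
F.....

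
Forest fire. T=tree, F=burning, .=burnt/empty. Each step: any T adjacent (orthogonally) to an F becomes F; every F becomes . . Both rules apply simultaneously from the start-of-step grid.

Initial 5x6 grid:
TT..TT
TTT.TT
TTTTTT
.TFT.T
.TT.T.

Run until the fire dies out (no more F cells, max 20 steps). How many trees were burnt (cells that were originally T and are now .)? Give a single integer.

Step 1: +4 fires, +1 burnt (F count now 4)
Step 2: +4 fires, +4 burnt (F count now 4)
Step 3: +3 fires, +4 burnt (F count now 3)
Step 4: +4 fires, +3 burnt (F count now 4)
Step 5: +4 fires, +4 burnt (F count now 4)
Step 6: +1 fires, +4 burnt (F count now 1)
Step 7: +0 fires, +1 burnt (F count now 0)
Fire out after step 7
Initially T: 21, now '.': 29
Total burnt (originally-T cells now '.'): 20

Answer: 20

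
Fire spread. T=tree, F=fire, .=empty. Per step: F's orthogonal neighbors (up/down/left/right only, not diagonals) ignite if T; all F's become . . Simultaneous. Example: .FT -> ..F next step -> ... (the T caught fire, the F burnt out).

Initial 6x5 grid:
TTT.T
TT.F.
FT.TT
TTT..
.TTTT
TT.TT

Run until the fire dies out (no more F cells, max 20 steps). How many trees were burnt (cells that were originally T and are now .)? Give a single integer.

Answer: 19

Derivation:
Step 1: +4 fires, +2 burnt (F count now 4)
Step 2: +4 fires, +4 burnt (F count now 4)
Step 3: +3 fires, +4 burnt (F count now 3)
Step 4: +3 fires, +3 burnt (F count now 3)
Step 5: +2 fires, +3 burnt (F count now 2)
Step 6: +2 fires, +2 burnt (F count now 2)
Step 7: +1 fires, +2 burnt (F count now 1)
Step 8: +0 fires, +1 burnt (F count now 0)
Fire out after step 8
Initially T: 20, now '.': 29
Total burnt (originally-T cells now '.'): 19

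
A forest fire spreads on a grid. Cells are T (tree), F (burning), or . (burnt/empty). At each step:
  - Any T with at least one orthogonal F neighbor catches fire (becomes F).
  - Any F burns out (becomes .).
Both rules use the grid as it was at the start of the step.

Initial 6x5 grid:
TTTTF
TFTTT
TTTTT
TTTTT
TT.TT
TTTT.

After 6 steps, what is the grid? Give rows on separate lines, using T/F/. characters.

Step 1: 6 trees catch fire, 2 burn out
  TFTF.
  F.FTF
  TFTTT
  TTTTT
  TT.TT
  TTTT.
Step 2: 7 trees catch fire, 6 burn out
  F.F..
  ...F.
  F.FTF
  TFTTT
  TT.TT
  TTTT.
Step 3: 5 trees catch fire, 7 burn out
  .....
  .....
  ...F.
  F.FTF
  TF.TT
  TTTT.
Step 4: 4 trees catch fire, 5 burn out
  .....
  .....
  .....
  ...F.
  F..TF
  TFTT.
Step 5: 3 trees catch fire, 4 burn out
  .....
  .....
  .....
  .....
  ...F.
  F.FT.
Step 6: 1 trees catch fire, 3 burn out
  .....
  .....
  .....
  .....
  .....
  ...F.

.....
.....
.....
.....
.....
...F.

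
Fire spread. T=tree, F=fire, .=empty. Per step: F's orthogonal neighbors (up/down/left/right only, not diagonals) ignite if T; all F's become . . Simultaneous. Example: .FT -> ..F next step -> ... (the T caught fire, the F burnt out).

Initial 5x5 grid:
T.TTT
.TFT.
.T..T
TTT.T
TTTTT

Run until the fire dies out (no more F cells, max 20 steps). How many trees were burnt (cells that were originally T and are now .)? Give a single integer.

Step 1: +3 fires, +1 burnt (F count now 3)
Step 2: +2 fires, +3 burnt (F count now 2)
Step 3: +2 fires, +2 burnt (F count now 2)
Step 4: +3 fires, +2 burnt (F count now 3)
Step 5: +2 fires, +3 burnt (F count now 2)
Step 6: +1 fires, +2 burnt (F count now 1)
Step 7: +1 fires, +1 burnt (F count now 1)
Step 8: +1 fires, +1 burnt (F count now 1)
Step 9: +1 fires, +1 burnt (F count now 1)
Step 10: +0 fires, +1 burnt (F count now 0)
Fire out after step 10
Initially T: 17, now '.': 24
Total burnt (originally-T cells now '.'): 16

Answer: 16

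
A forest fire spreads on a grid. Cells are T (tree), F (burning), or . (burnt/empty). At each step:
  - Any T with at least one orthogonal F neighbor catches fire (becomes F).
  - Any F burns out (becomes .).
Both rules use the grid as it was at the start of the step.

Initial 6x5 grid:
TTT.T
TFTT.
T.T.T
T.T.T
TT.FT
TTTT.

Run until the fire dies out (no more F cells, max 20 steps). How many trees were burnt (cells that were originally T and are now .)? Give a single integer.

Answer: 19

Derivation:
Step 1: +5 fires, +2 burnt (F count now 5)
Step 2: +7 fires, +5 burnt (F count now 7)
Step 3: +4 fires, +7 burnt (F count now 4)
Step 4: +3 fires, +4 burnt (F count now 3)
Step 5: +0 fires, +3 burnt (F count now 0)
Fire out after step 5
Initially T: 20, now '.': 29
Total burnt (originally-T cells now '.'): 19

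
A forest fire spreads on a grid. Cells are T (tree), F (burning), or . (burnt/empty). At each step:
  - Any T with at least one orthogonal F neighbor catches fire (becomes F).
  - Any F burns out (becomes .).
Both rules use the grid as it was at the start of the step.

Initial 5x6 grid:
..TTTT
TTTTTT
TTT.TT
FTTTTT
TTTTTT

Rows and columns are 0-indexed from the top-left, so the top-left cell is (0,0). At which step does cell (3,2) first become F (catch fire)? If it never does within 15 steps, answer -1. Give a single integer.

Step 1: cell (3,2)='T' (+3 fires, +1 burnt)
Step 2: cell (3,2)='F' (+4 fires, +3 burnt)
  -> target ignites at step 2
Step 3: cell (3,2)='.' (+4 fires, +4 burnt)
Step 4: cell (3,2)='.' (+3 fires, +4 burnt)
Step 5: cell (3,2)='.' (+5 fires, +3 burnt)
Step 6: cell (3,2)='.' (+4 fires, +5 burnt)
Step 7: cell (3,2)='.' (+2 fires, +4 burnt)
Step 8: cell (3,2)='.' (+1 fires, +2 burnt)
Step 9: cell (3,2)='.' (+0 fires, +1 burnt)
  fire out at step 9

2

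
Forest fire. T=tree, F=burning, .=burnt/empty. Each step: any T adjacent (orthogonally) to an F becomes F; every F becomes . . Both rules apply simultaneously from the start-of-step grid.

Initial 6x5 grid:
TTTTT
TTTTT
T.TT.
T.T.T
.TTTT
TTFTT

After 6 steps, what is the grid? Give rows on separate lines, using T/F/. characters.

Step 1: 3 trees catch fire, 1 burn out
  TTTTT
  TTTTT
  T.TT.
  T.T.T
  .TFTT
  TF.FT
Step 2: 5 trees catch fire, 3 burn out
  TTTTT
  TTTTT
  T.TT.
  T.F.T
  .F.FT
  F...F
Step 3: 2 trees catch fire, 5 burn out
  TTTTT
  TTTTT
  T.FT.
  T...T
  ....F
  .....
Step 4: 3 trees catch fire, 2 burn out
  TTTTT
  TTFTT
  T..F.
  T...F
  .....
  .....
Step 5: 3 trees catch fire, 3 burn out
  TTFTT
  TF.FT
  T....
  T....
  .....
  .....
Step 6: 4 trees catch fire, 3 burn out
  TF.FT
  F...F
  T....
  T....
  .....
  .....

TF.FT
F...F
T....
T....
.....
.....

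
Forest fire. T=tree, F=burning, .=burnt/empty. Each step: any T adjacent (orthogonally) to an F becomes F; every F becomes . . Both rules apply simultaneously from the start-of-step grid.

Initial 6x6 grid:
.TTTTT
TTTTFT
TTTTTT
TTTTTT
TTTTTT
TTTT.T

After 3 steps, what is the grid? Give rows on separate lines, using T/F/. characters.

Step 1: 4 trees catch fire, 1 burn out
  .TTTFT
  TTTF.F
  TTTTFT
  TTTTTT
  TTTTTT
  TTTT.T
Step 2: 6 trees catch fire, 4 burn out
  .TTF.F
  TTF...
  TTTF.F
  TTTTFT
  TTTTTT
  TTTT.T
Step 3: 6 trees catch fire, 6 burn out
  .TF...
  TF....
  TTF...
  TTTF.F
  TTTTFT
  TTTT.T

.TF...
TF....
TTF...
TTTF.F
TTTTFT
TTTT.T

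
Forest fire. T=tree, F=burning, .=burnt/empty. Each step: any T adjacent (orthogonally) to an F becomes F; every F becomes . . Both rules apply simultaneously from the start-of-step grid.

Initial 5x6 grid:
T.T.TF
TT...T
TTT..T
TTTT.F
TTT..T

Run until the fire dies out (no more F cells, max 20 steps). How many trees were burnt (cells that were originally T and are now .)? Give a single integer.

Answer: 4

Derivation:
Step 1: +4 fires, +2 burnt (F count now 4)
Step 2: +0 fires, +4 burnt (F count now 0)
Fire out after step 2
Initially T: 18, now '.': 16
Total burnt (originally-T cells now '.'): 4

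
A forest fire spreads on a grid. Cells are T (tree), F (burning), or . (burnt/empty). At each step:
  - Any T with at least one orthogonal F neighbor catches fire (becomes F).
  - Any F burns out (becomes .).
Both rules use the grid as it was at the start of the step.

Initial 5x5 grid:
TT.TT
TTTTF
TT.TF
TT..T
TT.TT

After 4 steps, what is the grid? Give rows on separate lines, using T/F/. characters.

Step 1: 4 trees catch fire, 2 burn out
  TT.TF
  TTTF.
  TT.F.
  TT..F
  TT.TT
Step 2: 3 trees catch fire, 4 burn out
  TT.F.
  TTF..
  TT...
  TT...
  TT.TF
Step 3: 2 trees catch fire, 3 burn out
  TT...
  TF...
  TT...
  TT...
  TT.F.
Step 4: 3 trees catch fire, 2 burn out
  TF...
  F....
  TF...
  TT...
  TT...

TF...
F....
TF...
TT...
TT...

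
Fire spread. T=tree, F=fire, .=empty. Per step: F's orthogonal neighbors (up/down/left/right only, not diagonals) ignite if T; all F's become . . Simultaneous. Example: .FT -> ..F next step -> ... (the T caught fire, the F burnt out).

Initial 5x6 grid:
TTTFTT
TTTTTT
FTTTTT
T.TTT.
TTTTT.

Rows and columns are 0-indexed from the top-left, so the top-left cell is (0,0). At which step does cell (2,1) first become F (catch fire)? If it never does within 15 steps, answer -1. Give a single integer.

Step 1: cell (2,1)='F' (+6 fires, +2 burnt)
  -> target ignites at step 1
Step 2: cell (2,1)='.' (+9 fires, +6 burnt)
Step 3: cell (2,1)='.' (+5 fires, +9 burnt)
Step 4: cell (2,1)='.' (+4 fires, +5 burnt)
Step 5: cell (2,1)='.' (+1 fires, +4 burnt)
Step 6: cell (2,1)='.' (+0 fires, +1 burnt)
  fire out at step 6

1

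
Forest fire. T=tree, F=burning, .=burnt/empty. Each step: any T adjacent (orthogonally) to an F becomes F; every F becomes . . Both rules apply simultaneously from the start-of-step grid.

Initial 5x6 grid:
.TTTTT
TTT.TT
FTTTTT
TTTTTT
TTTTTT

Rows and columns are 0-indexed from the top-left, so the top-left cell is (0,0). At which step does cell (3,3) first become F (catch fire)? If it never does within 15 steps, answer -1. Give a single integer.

Step 1: cell (3,3)='T' (+3 fires, +1 burnt)
Step 2: cell (3,3)='T' (+4 fires, +3 burnt)
Step 3: cell (3,3)='T' (+5 fires, +4 burnt)
Step 4: cell (3,3)='F' (+4 fires, +5 burnt)
  -> target ignites at step 4
Step 5: cell (3,3)='.' (+5 fires, +4 burnt)
Step 6: cell (3,3)='.' (+4 fires, +5 burnt)
Step 7: cell (3,3)='.' (+2 fires, +4 burnt)
Step 8: cell (3,3)='.' (+0 fires, +2 burnt)
  fire out at step 8

4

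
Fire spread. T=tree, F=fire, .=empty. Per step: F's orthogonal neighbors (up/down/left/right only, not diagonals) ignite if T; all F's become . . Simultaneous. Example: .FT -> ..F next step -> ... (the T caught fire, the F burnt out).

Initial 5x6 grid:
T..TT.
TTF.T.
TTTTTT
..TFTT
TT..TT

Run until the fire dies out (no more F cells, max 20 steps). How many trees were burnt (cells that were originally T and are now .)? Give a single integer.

Step 1: +5 fires, +2 burnt (F count now 5)
Step 2: +5 fires, +5 burnt (F count now 5)
Step 3: +5 fires, +5 burnt (F count now 5)
Step 4: +1 fires, +5 burnt (F count now 1)
Step 5: +1 fires, +1 burnt (F count now 1)
Step 6: +0 fires, +1 burnt (F count now 0)
Fire out after step 6
Initially T: 19, now '.': 28
Total burnt (originally-T cells now '.'): 17

Answer: 17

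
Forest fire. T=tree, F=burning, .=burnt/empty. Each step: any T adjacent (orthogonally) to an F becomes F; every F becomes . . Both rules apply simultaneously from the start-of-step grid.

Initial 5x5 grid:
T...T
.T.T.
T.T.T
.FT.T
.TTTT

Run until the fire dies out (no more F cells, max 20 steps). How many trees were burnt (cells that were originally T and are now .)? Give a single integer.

Answer: 8

Derivation:
Step 1: +2 fires, +1 burnt (F count now 2)
Step 2: +2 fires, +2 burnt (F count now 2)
Step 3: +1 fires, +2 burnt (F count now 1)
Step 4: +1 fires, +1 burnt (F count now 1)
Step 5: +1 fires, +1 burnt (F count now 1)
Step 6: +1 fires, +1 burnt (F count now 1)
Step 7: +0 fires, +1 burnt (F count now 0)
Fire out after step 7
Initially T: 13, now '.': 20
Total burnt (originally-T cells now '.'): 8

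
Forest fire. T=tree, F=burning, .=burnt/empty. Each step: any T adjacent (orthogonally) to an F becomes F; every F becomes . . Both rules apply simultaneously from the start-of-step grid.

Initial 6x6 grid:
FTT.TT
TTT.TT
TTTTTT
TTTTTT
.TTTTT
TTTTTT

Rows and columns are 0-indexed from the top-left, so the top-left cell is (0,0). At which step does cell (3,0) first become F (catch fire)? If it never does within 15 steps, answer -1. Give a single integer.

Step 1: cell (3,0)='T' (+2 fires, +1 burnt)
Step 2: cell (3,0)='T' (+3 fires, +2 burnt)
Step 3: cell (3,0)='F' (+3 fires, +3 burnt)
  -> target ignites at step 3
Step 4: cell (3,0)='.' (+2 fires, +3 burnt)
Step 5: cell (3,0)='.' (+3 fires, +2 burnt)
Step 6: cell (3,0)='.' (+4 fires, +3 burnt)
Step 7: cell (3,0)='.' (+6 fires, +4 burnt)
Step 8: cell (3,0)='.' (+5 fires, +6 burnt)
Step 9: cell (3,0)='.' (+3 fires, +5 burnt)
Step 10: cell (3,0)='.' (+1 fires, +3 burnt)
Step 11: cell (3,0)='.' (+0 fires, +1 burnt)
  fire out at step 11

3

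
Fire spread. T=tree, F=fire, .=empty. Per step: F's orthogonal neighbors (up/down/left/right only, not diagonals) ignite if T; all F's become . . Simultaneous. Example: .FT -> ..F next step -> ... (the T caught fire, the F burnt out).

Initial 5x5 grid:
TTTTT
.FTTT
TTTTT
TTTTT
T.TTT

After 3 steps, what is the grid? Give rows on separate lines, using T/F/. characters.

Step 1: 3 trees catch fire, 1 burn out
  TFTTT
  ..FTT
  TFTTT
  TTTTT
  T.TTT
Step 2: 6 trees catch fire, 3 burn out
  F.FTT
  ...FT
  F.FTT
  TFTTT
  T.TTT
Step 3: 5 trees catch fire, 6 burn out
  ...FT
  ....F
  ...FT
  F.FTT
  T.TTT

...FT
....F
...FT
F.FTT
T.TTT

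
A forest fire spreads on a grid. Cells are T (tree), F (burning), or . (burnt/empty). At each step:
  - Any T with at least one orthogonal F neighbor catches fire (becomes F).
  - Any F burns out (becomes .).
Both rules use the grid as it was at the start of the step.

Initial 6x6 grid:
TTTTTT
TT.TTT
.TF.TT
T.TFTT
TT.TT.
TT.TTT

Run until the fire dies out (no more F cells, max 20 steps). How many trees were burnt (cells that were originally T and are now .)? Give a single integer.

Answer: 22

Derivation:
Step 1: +4 fires, +2 burnt (F count now 4)
Step 2: +5 fires, +4 burnt (F count now 5)
Step 3: +5 fires, +5 burnt (F count now 5)
Step 4: +6 fires, +5 burnt (F count now 6)
Step 5: +2 fires, +6 burnt (F count now 2)
Step 6: +0 fires, +2 burnt (F count now 0)
Fire out after step 6
Initially T: 27, now '.': 31
Total burnt (originally-T cells now '.'): 22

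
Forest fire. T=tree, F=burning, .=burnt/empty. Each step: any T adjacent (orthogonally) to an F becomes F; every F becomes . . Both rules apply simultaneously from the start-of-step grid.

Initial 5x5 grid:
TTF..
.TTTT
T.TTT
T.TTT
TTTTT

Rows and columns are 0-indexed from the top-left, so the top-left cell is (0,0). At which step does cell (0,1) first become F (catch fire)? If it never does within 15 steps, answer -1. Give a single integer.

Step 1: cell (0,1)='F' (+2 fires, +1 burnt)
  -> target ignites at step 1
Step 2: cell (0,1)='.' (+4 fires, +2 burnt)
Step 3: cell (0,1)='.' (+3 fires, +4 burnt)
Step 4: cell (0,1)='.' (+3 fires, +3 burnt)
Step 5: cell (0,1)='.' (+3 fires, +3 burnt)
Step 6: cell (0,1)='.' (+2 fires, +3 burnt)
Step 7: cell (0,1)='.' (+1 fires, +2 burnt)
Step 8: cell (0,1)='.' (+1 fires, +1 burnt)
Step 9: cell (0,1)='.' (+0 fires, +1 burnt)
  fire out at step 9

1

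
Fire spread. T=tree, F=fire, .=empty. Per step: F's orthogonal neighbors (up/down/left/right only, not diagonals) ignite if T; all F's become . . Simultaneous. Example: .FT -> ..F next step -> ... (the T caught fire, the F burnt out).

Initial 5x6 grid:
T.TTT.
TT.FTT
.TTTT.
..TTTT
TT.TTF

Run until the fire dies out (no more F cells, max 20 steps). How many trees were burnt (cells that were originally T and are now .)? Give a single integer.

Step 1: +5 fires, +2 burnt (F count now 5)
Step 2: +8 fires, +5 burnt (F count now 8)
Step 3: +2 fires, +8 burnt (F count now 2)
Step 4: +1 fires, +2 burnt (F count now 1)
Step 5: +1 fires, +1 burnt (F count now 1)
Step 6: +1 fires, +1 burnt (F count now 1)
Step 7: +0 fires, +1 burnt (F count now 0)
Fire out after step 7
Initially T: 20, now '.': 28
Total burnt (originally-T cells now '.'): 18

Answer: 18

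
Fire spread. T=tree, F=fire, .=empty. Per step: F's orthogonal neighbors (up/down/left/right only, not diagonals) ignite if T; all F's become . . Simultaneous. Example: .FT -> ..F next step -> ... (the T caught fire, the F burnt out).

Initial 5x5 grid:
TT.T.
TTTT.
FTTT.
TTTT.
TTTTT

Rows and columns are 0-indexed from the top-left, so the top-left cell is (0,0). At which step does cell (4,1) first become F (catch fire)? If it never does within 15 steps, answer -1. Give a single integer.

Step 1: cell (4,1)='T' (+3 fires, +1 burnt)
Step 2: cell (4,1)='T' (+5 fires, +3 burnt)
Step 3: cell (4,1)='F' (+5 fires, +5 burnt)
  -> target ignites at step 3
Step 4: cell (4,1)='.' (+3 fires, +5 burnt)
Step 5: cell (4,1)='.' (+2 fires, +3 burnt)
Step 6: cell (4,1)='.' (+1 fires, +2 burnt)
Step 7: cell (4,1)='.' (+0 fires, +1 burnt)
  fire out at step 7

3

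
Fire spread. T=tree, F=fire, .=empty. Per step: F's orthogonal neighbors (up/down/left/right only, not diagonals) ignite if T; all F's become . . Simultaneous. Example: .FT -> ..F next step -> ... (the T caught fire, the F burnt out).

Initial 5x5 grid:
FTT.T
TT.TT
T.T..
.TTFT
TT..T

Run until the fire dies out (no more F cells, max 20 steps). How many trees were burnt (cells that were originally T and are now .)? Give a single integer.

Step 1: +4 fires, +2 burnt (F count now 4)
Step 2: +6 fires, +4 burnt (F count now 6)
Step 3: +1 fires, +6 burnt (F count now 1)
Step 4: +1 fires, +1 burnt (F count now 1)
Step 5: +0 fires, +1 burnt (F count now 0)
Fire out after step 5
Initially T: 15, now '.': 22
Total burnt (originally-T cells now '.'): 12

Answer: 12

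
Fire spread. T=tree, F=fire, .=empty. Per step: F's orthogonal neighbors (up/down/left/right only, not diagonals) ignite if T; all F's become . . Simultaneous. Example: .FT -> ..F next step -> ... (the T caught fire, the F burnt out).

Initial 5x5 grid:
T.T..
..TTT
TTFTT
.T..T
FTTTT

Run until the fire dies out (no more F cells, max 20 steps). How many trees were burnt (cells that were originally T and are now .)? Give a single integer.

Answer: 14

Derivation:
Step 1: +4 fires, +2 burnt (F count now 4)
Step 2: +6 fires, +4 burnt (F count now 6)
Step 3: +3 fires, +6 burnt (F count now 3)
Step 4: +1 fires, +3 burnt (F count now 1)
Step 5: +0 fires, +1 burnt (F count now 0)
Fire out after step 5
Initially T: 15, now '.': 24
Total burnt (originally-T cells now '.'): 14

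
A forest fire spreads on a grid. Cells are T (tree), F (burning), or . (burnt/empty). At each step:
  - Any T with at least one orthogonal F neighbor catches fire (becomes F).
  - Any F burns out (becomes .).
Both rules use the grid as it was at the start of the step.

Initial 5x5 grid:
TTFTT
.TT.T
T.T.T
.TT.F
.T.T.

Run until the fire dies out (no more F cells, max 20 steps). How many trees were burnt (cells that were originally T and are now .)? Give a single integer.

Answer: 12

Derivation:
Step 1: +4 fires, +2 burnt (F count now 4)
Step 2: +5 fires, +4 burnt (F count now 5)
Step 3: +1 fires, +5 burnt (F count now 1)
Step 4: +1 fires, +1 burnt (F count now 1)
Step 5: +1 fires, +1 burnt (F count now 1)
Step 6: +0 fires, +1 burnt (F count now 0)
Fire out after step 6
Initially T: 14, now '.': 23
Total burnt (originally-T cells now '.'): 12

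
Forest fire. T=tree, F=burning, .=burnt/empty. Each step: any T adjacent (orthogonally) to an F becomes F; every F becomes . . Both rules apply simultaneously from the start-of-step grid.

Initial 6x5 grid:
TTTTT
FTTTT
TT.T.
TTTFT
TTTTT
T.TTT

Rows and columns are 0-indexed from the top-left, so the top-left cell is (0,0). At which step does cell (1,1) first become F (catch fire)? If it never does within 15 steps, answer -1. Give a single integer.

Step 1: cell (1,1)='F' (+7 fires, +2 burnt)
  -> target ignites at step 1
Step 2: cell (1,1)='.' (+9 fires, +7 burnt)
Step 3: cell (1,1)='.' (+7 fires, +9 burnt)
Step 4: cell (1,1)='.' (+2 fires, +7 burnt)
Step 5: cell (1,1)='.' (+0 fires, +2 burnt)
  fire out at step 5

1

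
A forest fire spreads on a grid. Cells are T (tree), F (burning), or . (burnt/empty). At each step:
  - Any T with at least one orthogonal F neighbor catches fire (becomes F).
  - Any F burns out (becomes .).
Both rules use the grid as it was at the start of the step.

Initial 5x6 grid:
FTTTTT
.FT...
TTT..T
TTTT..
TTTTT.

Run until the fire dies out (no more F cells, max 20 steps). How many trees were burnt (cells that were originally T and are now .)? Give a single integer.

Step 1: +3 fires, +2 burnt (F count now 3)
Step 2: +4 fires, +3 burnt (F count now 4)
Step 3: +4 fires, +4 burnt (F count now 4)
Step 4: +4 fires, +4 burnt (F count now 4)
Step 5: +2 fires, +4 burnt (F count now 2)
Step 6: +1 fires, +2 burnt (F count now 1)
Step 7: +0 fires, +1 burnt (F count now 0)
Fire out after step 7
Initially T: 19, now '.': 29
Total burnt (originally-T cells now '.'): 18

Answer: 18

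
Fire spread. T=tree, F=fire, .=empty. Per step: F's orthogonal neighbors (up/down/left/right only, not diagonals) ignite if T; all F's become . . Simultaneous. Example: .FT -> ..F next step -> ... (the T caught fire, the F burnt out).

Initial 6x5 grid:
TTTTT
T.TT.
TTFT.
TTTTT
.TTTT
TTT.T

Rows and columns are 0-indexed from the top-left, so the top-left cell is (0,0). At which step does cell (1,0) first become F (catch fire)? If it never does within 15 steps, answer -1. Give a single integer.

Step 1: cell (1,0)='T' (+4 fires, +1 burnt)
Step 2: cell (1,0)='T' (+6 fires, +4 burnt)
Step 3: cell (1,0)='F' (+8 fires, +6 burnt)
  -> target ignites at step 3
Step 4: cell (1,0)='.' (+4 fires, +8 burnt)
Step 5: cell (1,0)='.' (+2 fires, +4 burnt)
Step 6: cell (1,0)='.' (+0 fires, +2 burnt)
  fire out at step 6

3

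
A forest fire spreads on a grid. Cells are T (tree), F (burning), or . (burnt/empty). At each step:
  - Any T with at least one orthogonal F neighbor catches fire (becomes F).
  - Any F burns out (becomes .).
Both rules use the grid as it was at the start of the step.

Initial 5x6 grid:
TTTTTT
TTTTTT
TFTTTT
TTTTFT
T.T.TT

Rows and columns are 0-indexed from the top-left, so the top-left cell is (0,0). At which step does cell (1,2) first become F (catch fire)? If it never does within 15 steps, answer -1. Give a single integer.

Step 1: cell (1,2)='T' (+8 fires, +2 burnt)
Step 2: cell (1,2)='F' (+9 fires, +8 burnt)
  -> target ignites at step 2
Step 3: cell (1,2)='.' (+7 fires, +9 burnt)
Step 4: cell (1,2)='.' (+2 fires, +7 burnt)
Step 5: cell (1,2)='.' (+0 fires, +2 burnt)
  fire out at step 5

2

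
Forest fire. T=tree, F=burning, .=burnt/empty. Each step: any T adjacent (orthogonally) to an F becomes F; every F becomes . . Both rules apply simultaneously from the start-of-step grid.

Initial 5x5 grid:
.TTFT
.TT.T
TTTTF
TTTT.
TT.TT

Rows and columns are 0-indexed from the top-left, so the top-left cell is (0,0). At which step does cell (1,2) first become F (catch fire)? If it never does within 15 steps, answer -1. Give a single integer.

Step 1: cell (1,2)='T' (+4 fires, +2 burnt)
Step 2: cell (1,2)='F' (+4 fires, +4 burnt)
  -> target ignites at step 2
Step 3: cell (1,2)='.' (+4 fires, +4 burnt)
Step 4: cell (1,2)='.' (+3 fires, +4 burnt)
Step 5: cell (1,2)='.' (+2 fires, +3 burnt)
Step 6: cell (1,2)='.' (+1 fires, +2 burnt)
Step 7: cell (1,2)='.' (+0 fires, +1 burnt)
  fire out at step 7

2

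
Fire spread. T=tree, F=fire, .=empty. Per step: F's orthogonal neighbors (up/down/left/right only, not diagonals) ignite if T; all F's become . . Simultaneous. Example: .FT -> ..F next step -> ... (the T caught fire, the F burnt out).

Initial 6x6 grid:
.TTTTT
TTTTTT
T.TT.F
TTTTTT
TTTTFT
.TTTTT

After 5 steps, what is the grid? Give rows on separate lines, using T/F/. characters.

Step 1: 6 trees catch fire, 2 burn out
  .TTTTT
  TTTTTF
  T.TT..
  TTTTFF
  TTTF.F
  .TTTFT
Step 2: 6 trees catch fire, 6 burn out
  .TTTTF
  TTTTF.
  T.TT..
  TTTF..
  TTF...
  .TTF.F
Step 3: 6 trees catch fire, 6 burn out
  .TTTF.
  TTTF..
  T.TF..
  TTF...
  TF....
  .TF...
Step 4: 6 trees catch fire, 6 burn out
  .TTF..
  TTF...
  T.F...
  TF....
  F.....
  .F....
Step 5: 3 trees catch fire, 6 burn out
  .TF...
  TF....
  T.....
  F.....
  ......
  ......

.TF...
TF....
T.....
F.....
......
......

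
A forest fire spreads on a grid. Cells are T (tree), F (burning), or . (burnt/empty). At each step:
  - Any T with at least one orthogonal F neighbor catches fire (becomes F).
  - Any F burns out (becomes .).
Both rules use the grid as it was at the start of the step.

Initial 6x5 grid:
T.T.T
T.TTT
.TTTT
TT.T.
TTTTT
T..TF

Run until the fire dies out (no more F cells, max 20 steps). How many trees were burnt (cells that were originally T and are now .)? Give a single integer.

Answer: 19

Derivation:
Step 1: +2 fires, +1 burnt (F count now 2)
Step 2: +1 fires, +2 burnt (F count now 1)
Step 3: +2 fires, +1 burnt (F count now 2)
Step 4: +2 fires, +2 burnt (F count now 2)
Step 5: +5 fires, +2 burnt (F count now 5)
Step 6: +5 fires, +5 burnt (F count now 5)
Step 7: +2 fires, +5 burnt (F count now 2)
Step 8: +0 fires, +2 burnt (F count now 0)
Fire out after step 8
Initially T: 21, now '.': 28
Total burnt (originally-T cells now '.'): 19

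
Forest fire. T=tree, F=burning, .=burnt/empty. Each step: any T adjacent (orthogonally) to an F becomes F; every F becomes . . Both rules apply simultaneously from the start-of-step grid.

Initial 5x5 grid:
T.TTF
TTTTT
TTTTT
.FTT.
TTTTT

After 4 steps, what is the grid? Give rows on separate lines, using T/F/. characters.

Step 1: 5 trees catch fire, 2 burn out
  T.TF.
  TTTTF
  TFTTT
  ..FT.
  TFTTT
Step 2: 9 trees catch fire, 5 burn out
  T.F..
  TFTF.
  F.FTF
  ...F.
  F.FTT
Step 3: 4 trees catch fire, 9 burn out
  T....
  F.F..
  ...F.
  .....
  ...FT
Step 4: 2 trees catch fire, 4 burn out
  F....
  .....
  .....
  .....
  ....F

F....
.....
.....
.....
....F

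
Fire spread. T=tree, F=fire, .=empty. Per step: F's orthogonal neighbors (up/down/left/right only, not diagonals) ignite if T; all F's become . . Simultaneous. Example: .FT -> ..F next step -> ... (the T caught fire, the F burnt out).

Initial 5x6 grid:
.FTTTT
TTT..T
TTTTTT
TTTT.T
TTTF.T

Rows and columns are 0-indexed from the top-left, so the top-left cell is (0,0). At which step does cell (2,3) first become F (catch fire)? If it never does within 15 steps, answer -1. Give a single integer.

Step 1: cell (2,3)='T' (+4 fires, +2 burnt)
Step 2: cell (2,3)='F' (+7 fires, +4 burnt)
  -> target ignites at step 2
Step 3: cell (2,3)='.' (+6 fires, +7 burnt)
Step 4: cell (2,3)='.' (+3 fires, +6 burnt)
Step 5: cell (2,3)='.' (+2 fires, +3 burnt)
Step 6: cell (2,3)='.' (+1 fires, +2 burnt)
Step 7: cell (2,3)='.' (+0 fires, +1 burnt)
  fire out at step 7

2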